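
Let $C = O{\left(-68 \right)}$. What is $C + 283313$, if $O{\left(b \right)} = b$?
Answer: $283245$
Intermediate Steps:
$C = -68$
$C + 283313 = -68 + 283313 = 283245$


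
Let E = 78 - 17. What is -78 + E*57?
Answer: 3399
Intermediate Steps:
E = 61
-78 + E*57 = -78 + 61*57 = -78 + 3477 = 3399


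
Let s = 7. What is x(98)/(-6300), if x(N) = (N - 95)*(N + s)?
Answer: -1/20 ≈ -0.050000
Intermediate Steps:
x(N) = (-95 + N)*(7 + N) (x(N) = (N - 95)*(N + 7) = (-95 + N)*(7 + N))
x(98)/(-6300) = (-665 + 98² - 88*98)/(-6300) = (-665 + 9604 - 8624)*(-1/6300) = 315*(-1/6300) = -1/20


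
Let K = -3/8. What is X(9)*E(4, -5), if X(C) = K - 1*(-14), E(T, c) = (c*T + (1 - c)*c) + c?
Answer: -5995/8 ≈ -749.38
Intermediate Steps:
K = -3/8 (K = -3*⅛ = -3/8 ≈ -0.37500)
E(T, c) = c + T*c + c*(1 - c) (E(T, c) = (T*c + c*(1 - c)) + c = c + T*c + c*(1 - c))
X(C) = 109/8 (X(C) = -3/8 - 1*(-14) = -3/8 + 14 = 109/8)
X(9)*E(4, -5) = 109*(-5*(2 + 4 - 1*(-5)))/8 = 109*(-5*(2 + 4 + 5))/8 = 109*(-5*11)/8 = (109/8)*(-55) = -5995/8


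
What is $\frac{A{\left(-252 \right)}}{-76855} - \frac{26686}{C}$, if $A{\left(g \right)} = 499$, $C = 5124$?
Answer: $- \frac{1026754703}{196902510} \approx -5.2145$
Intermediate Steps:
$\frac{A{\left(-252 \right)}}{-76855} - \frac{26686}{C} = \frac{499}{-76855} - \frac{26686}{5124} = 499 \left(- \frac{1}{76855}\right) - \frac{13343}{2562} = - \frac{499}{76855} - \frac{13343}{2562} = - \frac{1026754703}{196902510}$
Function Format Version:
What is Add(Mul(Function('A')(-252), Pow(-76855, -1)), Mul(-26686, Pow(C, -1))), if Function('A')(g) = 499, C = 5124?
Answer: Rational(-1026754703, 196902510) ≈ -5.2145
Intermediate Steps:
Add(Mul(Function('A')(-252), Pow(-76855, -1)), Mul(-26686, Pow(C, -1))) = Add(Mul(499, Pow(-76855, -1)), Mul(-26686, Pow(5124, -1))) = Add(Mul(499, Rational(-1, 76855)), Mul(-26686, Rational(1, 5124))) = Add(Rational(-499, 76855), Rational(-13343, 2562)) = Rational(-1026754703, 196902510)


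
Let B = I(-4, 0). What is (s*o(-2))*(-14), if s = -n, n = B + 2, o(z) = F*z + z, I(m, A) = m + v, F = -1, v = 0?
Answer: 0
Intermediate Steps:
I(m, A) = m (I(m, A) = m + 0 = m)
B = -4
o(z) = 0 (o(z) = -z + z = 0)
n = -2 (n = -4 + 2 = -2)
s = 2 (s = -1*(-2) = 2)
(s*o(-2))*(-14) = (2*0)*(-14) = 0*(-14) = 0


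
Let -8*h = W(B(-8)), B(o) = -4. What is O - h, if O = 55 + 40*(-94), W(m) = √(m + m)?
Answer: -3705 + I*√2/4 ≈ -3705.0 + 0.35355*I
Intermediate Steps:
W(m) = √2*√m (W(m) = √(2*m) = √2*√m)
O = -3705 (O = 55 - 3760 = -3705)
h = -I*√2/4 (h = -√2*√(-4)/8 = -√2*2*I/8 = -I*√2/4 ≈ -0.35355*I)
O - h = -3705 - (-1)*I*√2/4 = -3705 + I*√2/4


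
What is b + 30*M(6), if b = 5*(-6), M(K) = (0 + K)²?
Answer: 1050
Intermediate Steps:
M(K) = K²
b = -30
b + 30*M(6) = -30 + 30*6² = -30 + 30*36 = -30 + 1080 = 1050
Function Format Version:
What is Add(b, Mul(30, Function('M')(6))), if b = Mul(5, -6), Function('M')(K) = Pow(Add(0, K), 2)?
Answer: 1050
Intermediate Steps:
Function('M')(K) = Pow(K, 2)
b = -30
Add(b, Mul(30, Function('M')(6))) = Add(-30, Mul(30, Pow(6, 2))) = Add(-30, Mul(30, 36)) = Add(-30, 1080) = 1050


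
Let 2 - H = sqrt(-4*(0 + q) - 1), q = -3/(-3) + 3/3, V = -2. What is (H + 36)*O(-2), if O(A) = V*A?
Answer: 152 - 12*I ≈ 152.0 - 12.0*I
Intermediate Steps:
q = 2 (q = -3*(-1/3) + 3*(1/3) = 1 + 1 = 2)
O(A) = -2*A
H = 2 - 3*I (H = 2 - sqrt(-4*(0 + 2) - 1) = 2 - sqrt(-4*2 - 1) = 2 - sqrt(-8 - 1) = 2 - sqrt(-9) = 2 - 3*I ≈ 2.0 - 3.0*I)
(H + 36)*O(-2) = ((2 - 3*I) + 36)*(-2*(-2)) = (38 - 3*I)*4 = 152 - 12*I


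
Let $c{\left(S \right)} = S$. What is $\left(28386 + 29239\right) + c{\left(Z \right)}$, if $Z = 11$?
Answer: $57636$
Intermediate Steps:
$\left(28386 + 29239\right) + c{\left(Z \right)} = \left(28386 + 29239\right) + 11 = 57625 + 11 = 57636$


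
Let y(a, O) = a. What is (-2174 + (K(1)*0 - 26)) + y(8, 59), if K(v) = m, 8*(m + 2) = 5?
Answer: -2192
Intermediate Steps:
m = -11/8 (m = -2 + (⅛)*5 = -2 + 5/8 = -11/8 ≈ -1.3750)
K(v) = -11/8
(-2174 + (K(1)*0 - 26)) + y(8, 59) = (-2174 + (-11/8*0 - 26)) + 8 = (-2174 + (0 - 26)) + 8 = (-2174 - 26) + 8 = -2200 + 8 = -2192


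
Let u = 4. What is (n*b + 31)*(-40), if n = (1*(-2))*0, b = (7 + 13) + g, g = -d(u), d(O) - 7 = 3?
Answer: -1240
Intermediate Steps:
d(O) = 10 (d(O) = 7 + 3 = 10)
g = -10 (g = -1*10 = -10)
b = 10 (b = (7 + 13) - 10 = 20 - 10 = 10)
n = 0 (n = -2*0 = 0)
(n*b + 31)*(-40) = (0*10 + 31)*(-40) = (0 + 31)*(-40) = 31*(-40) = -1240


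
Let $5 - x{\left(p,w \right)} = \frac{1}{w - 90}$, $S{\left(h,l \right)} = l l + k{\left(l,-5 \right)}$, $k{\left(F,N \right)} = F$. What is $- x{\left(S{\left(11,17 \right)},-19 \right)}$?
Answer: $- \frac{546}{109} \approx -5.0092$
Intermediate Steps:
$S{\left(h,l \right)} = l + l^{2}$ ($S{\left(h,l \right)} = l l + l = l^{2} + l = l + l^{2}$)
$x{\left(p,w \right)} = 5 - \frac{1}{-90 + w}$ ($x{\left(p,w \right)} = 5 - \frac{1}{w - 90} = 5 - \frac{1}{-90 + w}$)
$- x{\left(S{\left(11,17 \right)},-19 \right)} = - \frac{-451 + 5 \left(-19\right)}{-90 - 19} = - \frac{-451 - 95}{-109} = - \frac{\left(-1\right) \left(-546\right)}{109} = \left(-1\right) \frac{546}{109} = - \frac{546}{109}$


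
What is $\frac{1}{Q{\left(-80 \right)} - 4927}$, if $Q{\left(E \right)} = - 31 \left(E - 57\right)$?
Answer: $- \frac{1}{680} \approx -0.0014706$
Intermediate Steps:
$Q{\left(E \right)} = 1767 - 31 E$ ($Q{\left(E \right)} = - 31 \left(-57 + E\right) = 1767 - 31 E$)
$\frac{1}{Q{\left(-80 \right)} - 4927} = \frac{1}{\left(1767 - -2480\right) - 4927} = \frac{1}{\left(1767 + 2480\right) - 4927} = \frac{1}{4247 - 4927} = \frac{1}{-680} = - \frac{1}{680}$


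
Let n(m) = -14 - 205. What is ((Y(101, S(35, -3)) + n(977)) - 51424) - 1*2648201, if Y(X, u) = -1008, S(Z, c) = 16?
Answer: -2700852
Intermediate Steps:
n(m) = -219
((Y(101, S(35, -3)) + n(977)) - 51424) - 1*2648201 = ((-1008 - 219) - 51424) - 1*2648201 = (-1227 - 51424) - 2648201 = -52651 - 2648201 = -2700852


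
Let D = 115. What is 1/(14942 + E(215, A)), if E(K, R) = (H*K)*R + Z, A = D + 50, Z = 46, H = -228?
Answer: -1/8073312 ≈ -1.2386e-7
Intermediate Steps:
A = 165 (A = 115 + 50 = 165)
E(K, R) = 46 - 228*K*R (E(K, R) = (-228*K)*R + 46 = -228*K*R + 46 = 46 - 228*K*R)
1/(14942 + E(215, A)) = 1/(14942 + (46 - 228*215*165)) = 1/(14942 + (46 - 8088300)) = 1/(14942 - 8088254) = 1/(-8073312) = -1/8073312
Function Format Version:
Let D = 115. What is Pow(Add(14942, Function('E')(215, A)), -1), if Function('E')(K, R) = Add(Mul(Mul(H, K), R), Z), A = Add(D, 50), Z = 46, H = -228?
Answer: Rational(-1, 8073312) ≈ -1.2386e-7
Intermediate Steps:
A = 165 (A = Add(115, 50) = 165)
Function('E')(K, R) = Add(46, Mul(-228, K, R)) (Function('E')(K, R) = Add(Mul(Mul(-228, K), R), 46) = Add(Mul(-228, K, R), 46) = Add(46, Mul(-228, K, R)))
Pow(Add(14942, Function('E')(215, A)), -1) = Pow(Add(14942, Add(46, Mul(-228, 215, 165))), -1) = Pow(Add(14942, Add(46, -8088300)), -1) = Pow(Add(14942, -8088254), -1) = Pow(-8073312, -1) = Rational(-1, 8073312)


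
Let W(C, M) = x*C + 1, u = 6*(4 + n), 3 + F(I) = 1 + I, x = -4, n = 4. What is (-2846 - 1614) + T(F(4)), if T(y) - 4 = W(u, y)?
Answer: -4647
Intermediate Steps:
F(I) = -2 + I (F(I) = -3 + (1 + I) = -2 + I)
u = 48 (u = 6*(4 + 4) = 6*8 = 48)
W(C, M) = 1 - 4*C (W(C, M) = -4*C + 1 = 1 - 4*C)
T(y) = -187 (T(y) = 4 + (1 - 4*48) = 4 + (1 - 192) = 4 - 191 = -187)
(-2846 - 1614) + T(F(4)) = (-2846 - 1614) - 187 = -4460 - 187 = -4647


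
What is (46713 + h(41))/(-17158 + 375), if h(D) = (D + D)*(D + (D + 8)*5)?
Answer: -70165/16783 ≈ -4.1807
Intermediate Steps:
h(D) = 2*D*(40 + 6*D) (h(D) = (2*D)*(D + (8 + D)*5) = (2*D)*(D + (40 + 5*D)) = (2*D)*(40 + 6*D) = 2*D*(40 + 6*D))
(46713 + h(41))/(-17158 + 375) = (46713 + 4*41*(20 + 3*41))/(-17158 + 375) = (46713 + 4*41*(20 + 123))/(-16783) = (46713 + 4*41*143)*(-1/16783) = (46713 + 23452)*(-1/16783) = 70165*(-1/16783) = -70165/16783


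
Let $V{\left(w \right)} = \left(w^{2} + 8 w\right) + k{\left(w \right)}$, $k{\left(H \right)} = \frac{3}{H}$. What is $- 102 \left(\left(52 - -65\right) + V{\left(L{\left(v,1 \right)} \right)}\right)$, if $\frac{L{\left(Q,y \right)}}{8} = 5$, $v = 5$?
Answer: $- \frac{4155633}{20} \approx -2.0778 \cdot 10^{5}$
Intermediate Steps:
$L{\left(Q,y \right)} = 40$ ($L{\left(Q,y \right)} = 8 \cdot 5 = 40$)
$V{\left(w \right)} = w^{2} + \frac{3}{w} + 8 w$ ($V{\left(w \right)} = \left(w^{2} + 8 w\right) + \frac{3}{w} = w^{2} + \frac{3}{w} + 8 w$)
$- 102 \left(\left(52 - -65\right) + V{\left(L{\left(v,1 \right)} \right)}\right) = - 102 \left(\left(52 - -65\right) + \frac{3 + 40^{2} \left(8 + 40\right)}{40}\right) = - 102 \left(\left(52 + 65\right) + \frac{3 + 1600 \cdot 48}{40}\right) = - 102 \left(117 + \frac{3 + 76800}{40}\right) = - 102 \left(117 + \frac{1}{40} \cdot 76803\right) = - 102 \left(117 + \frac{76803}{40}\right) = \left(-102\right) \frac{81483}{40} = - \frac{4155633}{20}$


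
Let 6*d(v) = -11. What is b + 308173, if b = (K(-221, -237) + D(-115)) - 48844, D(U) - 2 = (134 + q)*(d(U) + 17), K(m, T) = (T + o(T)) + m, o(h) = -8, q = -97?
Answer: 1556557/6 ≈ 2.5943e+5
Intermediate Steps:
K(m, T) = -8 + T + m (K(m, T) = (T - 8) + m = (-8 + T) + m = -8 + T + m)
d(v) = -11/6 (d(v) = (⅙)*(-11) = -11/6)
D(U) = 3379/6 (D(U) = 2 + (134 - 97)*(-11/6 + 17) = 2 + 37*(91/6) = 2 + 3367/6 = 3379/6)
b = -292481/6 (b = ((-8 - 237 - 221) + 3379/6) - 48844 = (-466 + 3379/6) - 48844 = 583/6 - 48844 = -292481/6 ≈ -48747.)
b + 308173 = -292481/6 + 308173 = 1556557/6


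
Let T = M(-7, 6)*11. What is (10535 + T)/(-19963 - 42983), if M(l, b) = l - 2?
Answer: -5218/31473 ≈ -0.16579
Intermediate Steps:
M(l, b) = -2 + l
T = -99 (T = (-2 - 7)*11 = -9*11 = -99)
(10535 + T)/(-19963 - 42983) = (10535 - 99)/(-19963 - 42983) = 10436/(-62946) = 10436*(-1/62946) = -5218/31473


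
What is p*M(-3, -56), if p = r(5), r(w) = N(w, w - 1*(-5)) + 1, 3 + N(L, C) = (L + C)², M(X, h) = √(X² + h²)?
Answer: 223*√3145 ≈ 12506.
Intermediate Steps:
N(L, C) = -3 + (C + L)² (N(L, C) = -3 + (L + C)² = -3 + (C + L)²)
r(w) = -2 + (5 + 2*w)² (r(w) = (-3 + ((w - 1*(-5)) + w)²) + 1 = (-3 + ((w + 5) + w)²) + 1 = (-3 + ((5 + w) + w)²) + 1 = (-3 + (5 + 2*w)²) + 1 = -2 + (5 + 2*w)²)
p = 223 (p = -2 + (5 + 2*5)² = -2 + (5 + 10)² = -2 + 15² = -2 + 225 = 223)
p*M(-3, -56) = 223*√((-3)² + (-56)²) = 223*√(9 + 3136) = 223*√3145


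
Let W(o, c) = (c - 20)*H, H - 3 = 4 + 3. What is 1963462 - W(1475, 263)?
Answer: 1961032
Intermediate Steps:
H = 10 (H = 3 + (4 + 3) = 3 + 7 = 10)
W(o, c) = -200 + 10*c (W(o, c) = (c - 20)*10 = (-20 + c)*10 = -200 + 10*c)
1963462 - W(1475, 263) = 1963462 - (-200 + 10*263) = 1963462 - (-200 + 2630) = 1963462 - 1*2430 = 1963462 - 2430 = 1961032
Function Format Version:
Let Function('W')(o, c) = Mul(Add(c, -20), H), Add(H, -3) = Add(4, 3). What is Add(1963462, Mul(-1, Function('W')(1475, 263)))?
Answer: 1961032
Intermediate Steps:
H = 10 (H = Add(3, Add(4, 3)) = Add(3, 7) = 10)
Function('W')(o, c) = Add(-200, Mul(10, c)) (Function('W')(o, c) = Mul(Add(c, -20), 10) = Mul(Add(-20, c), 10) = Add(-200, Mul(10, c)))
Add(1963462, Mul(-1, Function('W')(1475, 263))) = Add(1963462, Mul(-1, Add(-200, Mul(10, 263)))) = Add(1963462, Mul(-1, Add(-200, 2630))) = Add(1963462, Mul(-1, 2430)) = Add(1963462, -2430) = 1961032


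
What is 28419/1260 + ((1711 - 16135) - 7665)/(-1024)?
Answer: 4744433/107520 ≈ 44.126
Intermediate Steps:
28419/1260 + ((1711 - 16135) - 7665)/(-1024) = 28419*(1/1260) + (-14424 - 7665)*(-1/1024) = 9473/420 - 22089*(-1/1024) = 9473/420 + 22089/1024 = 4744433/107520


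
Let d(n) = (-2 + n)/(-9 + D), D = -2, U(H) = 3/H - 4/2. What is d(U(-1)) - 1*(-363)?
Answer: 4000/11 ≈ 363.64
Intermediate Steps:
U(H) = -2 + 3/H (U(H) = 3/H - 4*½ = 3/H - 2 = -2 + 3/H)
d(n) = 2/11 - n/11 (d(n) = (-2 + n)/(-9 - 2) = (-2 + n)/(-11) = (-2 + n)*(-1/11) = 2/11 - n/11)
d(U(-1)) - 1*(-363) = (2/11 - (-2 + 3/(-1))/11) - 1*(-363) = (2/11 - (-2 + 3*(-1))/11) + 363 = (2/11 - (-2 - 3)/11) + 363 = (2/11 - 1/11*(-5)) + 363 = (2/11 + 5/11) + 363 = 7/11 + 363 = 4000/11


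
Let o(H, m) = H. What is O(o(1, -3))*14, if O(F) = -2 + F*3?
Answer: 14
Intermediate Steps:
O(F) = -2 + 3*F
O(o(1, -3))*14 = (-2 + 3*1)*14 = (-2 + 3)*14 = 1*14 = 14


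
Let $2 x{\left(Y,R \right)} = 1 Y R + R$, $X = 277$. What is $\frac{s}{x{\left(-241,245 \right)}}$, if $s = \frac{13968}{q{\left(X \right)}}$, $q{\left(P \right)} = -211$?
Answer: $\frac{582}{258475} \approx 0.0022517$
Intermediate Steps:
$s = - \frac{13968}{211}$ ($s = \frac{13968}{-211} = 13968 \left(- \frac{1}{211}\right) = - \frac{13968}{211} \approx -66.199$)
$x{\left(Y,R \right)} = \frac{R}{2} + \frac{R Y}{2}$ ($x{\left(Y,R \right)} = \frac{1 Y R + R}{2} = \frac{Y R + R}{2} = \frac{R Y + R}{2} = \frac{R + R Y}{2} = \frac{R}{2} + \frac{R Y}{2}$)
$\frac{s}{x{\left(-241,245 \right)}} = - \frac{13968}{211 \cdot \frac{1}{2} \cdot 245 \left(1 - 241\right)} = - \frac{13968}{211 \cdot \frac{1}{2} \cdot 245 \left(-240\right)} = - \frac{13968}{211 \left(-29400\right)} = \left(- \frac{13968}{211}\right) \left(- \frac{1}{29400}\right) = \frac{582}{258475}$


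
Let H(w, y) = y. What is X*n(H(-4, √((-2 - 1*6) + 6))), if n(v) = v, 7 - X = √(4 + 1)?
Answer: I*√2*(7 - √5) ≈ 6.7372*I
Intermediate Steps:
X = 7 - √5 (X = 7 - √(4 + 1) = 7 - √5 ≈ 4.7639)
X*n(H(-4, √((-2 - 1*6) + 6))) = (7 - √5)*√((-2 - 1*6) + 6) = (7 - √5)*√((-2 - 6) + 6) = (7 - √5)*√(-8 + 6) = (7 - √5)*√(-2) = (7 - √5)*(I*√2) = I*√2*(7 - √5)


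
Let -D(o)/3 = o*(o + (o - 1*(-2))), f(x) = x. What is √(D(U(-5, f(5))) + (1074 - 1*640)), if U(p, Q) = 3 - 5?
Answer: √422 ≈ 20.543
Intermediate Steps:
U(p, Q) = -2
D(o) = -3*o*(2 + 2*o) (D(o) = -3*o*(o + (o - 1*(-2))) = -3*o*(o + (o + 2)) = -3*o*(o + (2 + o)) = -3*o*(2 + 2*o))
√(D(U(-5, f(5))) + (1074 - 1*640)) = √(-6*(-2)*(1 - 2) + (1074 - 1*640)) = √(-6*(-2)*(-1) + (1074 - 640)) = √(-12 + 434) = √422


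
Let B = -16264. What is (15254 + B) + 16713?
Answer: 15703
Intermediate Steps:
(15254 + B) + 16713 = (15254 - 16264) + 16713 = -1010 + 16713 = 15703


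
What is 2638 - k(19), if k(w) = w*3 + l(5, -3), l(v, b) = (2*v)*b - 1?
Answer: 2612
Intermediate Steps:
l(v, b) = -1 + 2*b*v (l(v, b) = 2*b*v - 1 = -1 + 2*b*v)
k(w) = -31 + 3*w (k(w) = w*3 + (-1 + 2*(-3)*5) = 3*w + (-1 - 30) = 3*w - 31 = -31 + 3*w)
2638 - k(19) = 2638 - (-31 + 3*19) = 2638 - (-31 + 57) = 2638 - 1*26 = 2638 - 26 = 2612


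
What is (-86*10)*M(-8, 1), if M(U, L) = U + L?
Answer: 6020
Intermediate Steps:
M(U, L) = L + U
(-86*10)*M(-8, 1) = (-86*10)*(1 - 8) = -860*(-7) = 6020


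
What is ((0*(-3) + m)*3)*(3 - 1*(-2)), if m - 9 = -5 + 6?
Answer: 150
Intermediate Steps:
m = 10 (m = 9 + (-5 + 6) = 9 + 1 = 10)
((0*(-3) + m)*3)*(3 - 1*(-2)) = ((0*(-3) + 10)*3)*(3 - 1*(-2)) = ((0 + 10)*3)*(3 + 2) = (10*3)*5 = 30*5 = 150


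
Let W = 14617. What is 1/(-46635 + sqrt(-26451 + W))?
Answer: -46635/2174835059 - I*sqrt(11834)/2174835059 ≈ -2.1443e-5 - 5.002e-8*I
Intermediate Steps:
1/(-46635 + sqrt(-26451 + W)) = 1/(-46635 + sqrt(-26451 + 14617)) = 1/(-46635 + sqrt(-11834)) = 1/(-46635 + I*sqrt(11834))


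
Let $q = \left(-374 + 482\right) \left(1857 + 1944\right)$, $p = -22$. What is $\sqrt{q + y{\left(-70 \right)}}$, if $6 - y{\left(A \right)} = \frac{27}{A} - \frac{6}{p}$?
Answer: $\frac{3 \sqrt{27043757510}}{770} \approx 640.71$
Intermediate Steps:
$q = 410508$ ($q = 108 \cdot 3801 = 410508$)
$y{\left(A \right)} = \frac{63}{11} - \frac{27}{A}$ ($y{\left(A \right)} = 6 - \left(\frac{27}{A} - \frac{6}{-22}\right) = 6 - \left(\frac{27}{A} - - \frac{3}{11}\right) = 6 - \left(\frac{27}{A} + \frac{3}{11}\right) = 6 - \left(\frac{3}{11} + \frac{27}{A}\right) = \frac{63}{11} - \frac{27}{A}$)
$\sqrt{q + y{\left(-70 \right)}} = \sqrt{410508 + \left(\frac{63}{11} - \frac{27}{-70}\right)} = \sqrt{410508 + \left(\frac{63}{11} - - \frac{27}{70}\right)} = \sqrt{410508 + \left(\frac{63}{11} + \frac{27}{70}\right)} = \sqrt{410508 + \frac{4707}{770}} = \sqrt{\frac{316095867}{770}} = \frac{3 \sqrt{27043757510}}{770}$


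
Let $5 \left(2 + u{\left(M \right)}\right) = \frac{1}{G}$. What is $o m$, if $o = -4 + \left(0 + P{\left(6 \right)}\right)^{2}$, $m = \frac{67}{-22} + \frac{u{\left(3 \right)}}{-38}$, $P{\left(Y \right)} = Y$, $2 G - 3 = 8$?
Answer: $- \frac{100112}{1045} \approx -95.801$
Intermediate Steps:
$G = \frac{11}{2}$ ($G = \frac{3}{2} + \frac{1}{2} \cdot 8 = \frac{3}{2} + 4 = \frac{11}{2} \approx 5.5$)
$u{\left(M \right)} = - \frac{108}{55}$ ($u{\left(M \right)} = -2 + \frac{1}{5 \cdot \frac{11}{2}} = -2 + \frac{1}{5} \cdot \frac{2}{11} = -2 + \frac{2}{55} = - \frac{108}{55}$)
$m = - \frac{6257}{2090}$ ($m = \frac{67}{-22} - \frac{108}{55 \left(-38\right)} = 67 \left(- \frac{1}{22}\right) - - \frac{54}{1045} = - \frac{67}{22} + \frac{54}{1045} = - \frac{6257}{2090} \approx -2.9938$)
$o = 32$ ($o = -4 + \left(0 + 6\right)^{2} = -4 + 6^{2} = -4 + 36 = 32$)
$o m = 32 \left(- \frac{6257}{2090}\right) = - \frac{100112}{1045}$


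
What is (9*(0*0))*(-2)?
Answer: 0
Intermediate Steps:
(9*(0*0))*(-2) = (9*0)*(-2) = 0*(-2) = 0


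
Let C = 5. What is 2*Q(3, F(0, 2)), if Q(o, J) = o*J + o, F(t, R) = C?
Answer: 36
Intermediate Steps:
F(t, R) = 5
Q(o, J) = o + J*o (Q(o, J) = J*o + o = o + J*o)
2*Q(3, F(0, 2)) = 2*(3*(1 + 5)) = 2*(3*6) = 2*18 = 36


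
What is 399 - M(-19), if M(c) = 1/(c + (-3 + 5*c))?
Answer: 46684/117 ≈ 399.01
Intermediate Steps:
M(c) = 1/(-3 + 6*c)
399 - M(-19) = 399 - 1/(3*(-1 + 2*(-19))) = 399 - 1/(3*(-1 - 38)) = 399 - 1/(3*(-39)) = 399 - (-1)/(3*39) = 399 - 1*(-1/117) = 399 + 1/117 = 46684/117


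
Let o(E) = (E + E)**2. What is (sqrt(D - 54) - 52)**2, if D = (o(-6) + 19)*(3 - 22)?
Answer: (52 - I*sqrt(3151))**2 ≈ -447.0 - 5837.9*I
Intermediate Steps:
o(E) = 4*E**2 (o(E) = (2*E)**2 = 4*E**2)
D = -3097 (D = (4*(-6)**2 + 19)*(3 - 22) = (4*36 + 19)*(-19) = (144 + 19)*(-19) = 163*(-19) = -3097)
(sqrt(D - 54) - 52)**2 = (sqrt(-3097 - 54) - 52)**2 = (sqrt(-3151) - 52)**2 = (I*sqrt(3151) - 52)**2 = (-52 + I*sqrt(3151))**2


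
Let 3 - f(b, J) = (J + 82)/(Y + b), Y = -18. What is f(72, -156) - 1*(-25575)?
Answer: 690643/27 ≈ 25579.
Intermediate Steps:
f(b, J) = 3 - (82 + J)/(-18 + b) (f(b, J) = 3 - (J + 82)/(-18 + b) = 3 - (82 + J)/(-18 + b))
f(72, -156) - 1*(-25575) = (-136 - 1*(-156) + 3*72)/(-18 + 72) - 1*(-25575) = (-136 + 156 + 216)/54 + 25575 = (1/54)*236 + 25575 = 118/27 + 25575 = 690643/27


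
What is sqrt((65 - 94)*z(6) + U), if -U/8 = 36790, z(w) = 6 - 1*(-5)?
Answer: I*sqrt(294639) ≈ 542.81*I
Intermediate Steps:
z(w) = 11 (z(w) = 6 + 5 = 11)
U = -294320 (U = -8*36790 = -294320)
sqrt((65 - 94)*z(6) + U) = sqrt((65 - 94)*11 - 294320) = sqrt(-29*11 - 294320) = sqrt(-319 - 294320) = sqrt(-294639) = I*sqrt(294639)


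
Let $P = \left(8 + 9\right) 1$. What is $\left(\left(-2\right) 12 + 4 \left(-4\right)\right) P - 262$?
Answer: $-942$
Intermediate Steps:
$P = 17$ ($P = 17 \cdot 1 = 17$)
$\left(\left(-2\right) 12 + 4 \left(-4\right)\right) P - 262 = \left(\left(-2\right) 12 + 4 \left(-4\right)\right) 17 - 262 = \left(-24 - 16\right) 17 - 262 = \left(-40\right) 17 - 262 = -680 - 262 = -942$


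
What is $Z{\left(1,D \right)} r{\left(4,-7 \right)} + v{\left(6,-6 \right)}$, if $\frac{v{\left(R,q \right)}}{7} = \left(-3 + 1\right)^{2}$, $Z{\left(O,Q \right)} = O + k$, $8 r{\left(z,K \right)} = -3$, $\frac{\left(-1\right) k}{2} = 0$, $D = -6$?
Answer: $\frac{221}{8} \approx 27.625$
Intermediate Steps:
$k = 0$ ($k = \left(-2\right) 0 = 0$)
$r{\left(z,K \right)} = - \frac{3}{8}$ ($r{\left(z,K \right)} = \frac{1}{8} \left(-3\right) = - \frac{3}{8}$)
$Z{\left(O,Q \right)} = O$ ($Z{\left(O,Q \right)} = O + 0 = O$)
$v{\left(R,q \right)} = 28$ ($v{\left(R,q \right)} = 7 \left(-3 + 1\right)^{2} = 7 \left(-2\right)^{2} = 7 \cdot 4 = 28$)
$Z{\left(1,D \right)} r{\left(4,-7 \right)} + v{\left(6,-6 \right)} = 1 \left(- \frac{3}{8}\right) + 28 = - \frac{3}{8} + 28 = \frac{221}{8}$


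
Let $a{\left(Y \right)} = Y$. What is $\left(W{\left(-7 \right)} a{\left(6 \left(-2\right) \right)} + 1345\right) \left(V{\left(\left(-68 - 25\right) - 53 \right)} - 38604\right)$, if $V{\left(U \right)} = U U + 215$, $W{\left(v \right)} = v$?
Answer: $-24397317$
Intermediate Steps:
$V{\left(U \right)} = 215 + U^{2}$ ($V{\left(U \right)} = U^{2} + 215 = 215 + U^{2}$)
$\left(W{\left(-7 \right)} a{\left(6 \left(-2\right) \right)} + 1345\right) \left(V{\left(\left(-68 - 25\right) - 53 \right)} - 38604\right) = \left(- 7 \cdot 6 \left(-2\right) + 1345\right) \left(\left(215 + \left(\left(-68 - 25\right) - 53\right)^{2}\right) - 38604\right) = \left(\left(-7\right) \left(-12\right) + 1345\right) \left(\left(215 + \left(-93 - 53\right)^{2}\right) - 38604\right) = \left(84 + 1345\right) \left(\left(215 + \left(-146\right)^{2}\right) - 38604\right) = 1429 \left(\left(215 + 21316\right) - 38604\right) = 1429 \left(21531 - 38604\right) = 1429 \left(-17073\right) = -24397317$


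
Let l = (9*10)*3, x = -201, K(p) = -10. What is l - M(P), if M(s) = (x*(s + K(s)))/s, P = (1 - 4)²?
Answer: 743/3 ≈ 247.67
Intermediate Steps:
P = 9 (P = (-3)² = 9)
l = 270 (l = 90*3 = 270)
M(s) = (2010 - 201*s)/s (M(s) = (-201*(s - 10))/s = (-201*(-10 + s))/s = (2010 - 201*s)/s)
l - M(P) = 270 - (-201 + 2010/9) = 270 - (-201 + 2010*(⅑)) = 270 - (-201 + 670/3) = 270 - 1*67/3 = 270 - 67/3 = 743/3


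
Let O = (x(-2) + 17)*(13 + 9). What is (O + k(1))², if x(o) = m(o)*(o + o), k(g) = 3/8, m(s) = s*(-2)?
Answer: 32041/64 ≈ 500.64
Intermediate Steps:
m(s) = -2*s
k(g) = 3/8 (k(g) = 3*(⅛) = 3/8)
x(o) = -4*o² (x(o) = (-2*o)*(o + o) = (-2*o)*(2*o) = -4*o²)
O = 22 (O = (-4*(-2)² + 17)*(13 + 9) = (-4*4 + 17)*22 = (-16 + 17)*22 = 1*22 = 22)
(O + k(1))² = (22 + 3/8)² = (179/8)² = 32041/64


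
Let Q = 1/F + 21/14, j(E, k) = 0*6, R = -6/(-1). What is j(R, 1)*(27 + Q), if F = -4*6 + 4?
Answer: 0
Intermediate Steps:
R = 6 (R = -6*(-1) = 6)
F = -20 (F = -24 + 4 = -20)
j(E, k) = 0
Q = 29/20 (Q = 1/(-20) + 21/14 = 1*(-1/20) + 21*(1/14) = -1/20 + 3/2 = 29/20 ≈ 1.4500)
j(R, 1)*(27 + Q) = 0*(27 + 29/20) = 0*(569/20) = 0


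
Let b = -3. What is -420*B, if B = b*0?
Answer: 0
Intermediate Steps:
B = 0 (B = -3*0 = 0)
-420*B = -420*0 = 0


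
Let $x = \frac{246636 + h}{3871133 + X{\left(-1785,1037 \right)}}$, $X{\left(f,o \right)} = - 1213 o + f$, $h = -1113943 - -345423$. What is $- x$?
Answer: $\frac{521884}{2611467} \approx 0.19984$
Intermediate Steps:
$h = -768520$ ($h = -1113943 + 345423 = -768520$)
$X{\left(f,o \right)} = f - 1213 o$
$x = - \frac{521884}{2611467}$ ($x = \frac{246636 - 768520}{3871133 - 1259666} = - \frac{521884}{3871133 - 1259666} = - \frac{521884}{2611467} \approx -0.19984$)
$- x = \left(-1\right) \left(- \frac{521884}{2611467}\right) = \frac{521884}{2611467}$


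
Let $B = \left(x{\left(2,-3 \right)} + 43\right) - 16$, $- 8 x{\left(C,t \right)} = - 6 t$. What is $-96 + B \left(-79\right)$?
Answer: $- \frac{8205}{4} \approx -2051.3$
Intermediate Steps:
$x{\left(C,t \right)} = \frac{3 t}{4}$ ($x{\left(C,t \right)} = - \frac{\left(-6\right) t}{8} = \frac{3 t}{4}$)
$B = \frac{99}{4}$ ($B = \left(\frac{3}{4} \left(-3\right) + 43\right) - 16 = \left(- \frac{9}{4} + 43\right) - 16 = \frac{163}{4} - 16 = \frac{99}{4} \approx 24.75$)
$-96 + B \left(-79\right) = -96 + \frac{99}{4} \left(-79\right) = -96 - \frac{7821}{4} = - \frac{8205}{4}$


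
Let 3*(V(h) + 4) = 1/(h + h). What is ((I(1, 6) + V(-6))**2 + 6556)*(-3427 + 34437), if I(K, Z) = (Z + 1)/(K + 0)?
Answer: 131916927625/648 ≈ 2.0358e+8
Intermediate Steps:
I(K, Z) = (1 + Z)/K
V(h) = -4 + 1/(6*h) (V(h) = -4 + 1/(3*(h + h)) = -4 + 1/(3*((2*h))) = -4 + (1/(2*h))/3 = -4 + 1/(6*h))
((I(1, 6) + V(-6))**2 + 6556)*(-3427 + 34437) = (((1 + 6)/1 + (-4 + (1/6)/(-6)))**2 + 6556)*(-3427 + 34437) = ((1*7 + (-4 + (1/6)*(-1/6)))**2 + 6556)*31010 = ((7 + (-4 - 1/36))**2 + 6556)*31010 = ((7 - 145/36)**2 + 6556)*31010 = ((107/36)**2 + 6556)*31010 = (11449/1296 + 6556)*31010 = (8508025/1296)*31010 = 131916927625/648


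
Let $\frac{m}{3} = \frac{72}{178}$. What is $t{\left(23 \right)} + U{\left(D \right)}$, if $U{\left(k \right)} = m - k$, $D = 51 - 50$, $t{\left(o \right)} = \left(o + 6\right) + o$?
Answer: $\frac{4647}{89} \approx 52.214$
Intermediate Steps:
$t{\left(o \right)} = 6 + 2 o$ ($t{\left(o \right)} = \left(6 + o\right) + o = 6 + 2 o$)
$D = 1$
$m = \frac{108}{89}$ ($m = 3 \cdot \frac{72}{178} = 3 \cdot 72 \cdot \frac{1}{178} = 3 \cdot \frac{36}{89} = \frac{108}{89} \approx 1.2135$)
$U{\left(k \right)} = \frac{108}{89} - k$
$t{\left(23 \right)} + U{\left(D \right)} = \left(6 + 2 \cdot 23\right) + \left(\frac{108}{89} - 1\right) = \left(6 + 46\right) + \left(\frac{108}{89} - 1\right) = 52 + \frac{19}{89} = \frac{4647}{89}$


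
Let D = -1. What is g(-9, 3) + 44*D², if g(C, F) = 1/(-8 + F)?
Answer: 219/5 ≈ 43.800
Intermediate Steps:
g(-9, 3) + 44*D² = 1/(-8 + 3) + 44*(-1)² = 1/(-5) + 44*1 = -⅕ + 44 = 219/5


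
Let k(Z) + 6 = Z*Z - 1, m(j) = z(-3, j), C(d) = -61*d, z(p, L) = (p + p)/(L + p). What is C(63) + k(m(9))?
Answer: -3849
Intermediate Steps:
z(p, L) = 2*p/(L + p) (z(p, L) = (2*p)/(L + p) = 2*p/(L + p))
m(j) = -6/(-3 + j) (m(j) = 2*(-3)/(j - 3) = 2*(-3)/(-3 + j) = -6/(-3 + j))
k(Z) = -7 + Z² (k(Z) = -6 + (Z*Z - 1) = -6 + (Z² - 1) = -6 + (-1 + Z²) = -7 + Z²)
C(63) + k(m(9)) = -61*63 + (-7 + (-6/(-3 + 9))²) = -3843 + (-7 + (-6/6)²) = -3843 + (-7 + (-6*⅙)²) = -3843 + (-7 + (-1)²) = -3843 + (-7 + 1) = -3843 - 6 = -3849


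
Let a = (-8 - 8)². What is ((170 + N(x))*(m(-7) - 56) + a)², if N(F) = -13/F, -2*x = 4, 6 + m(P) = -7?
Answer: 568584025/4 ≈ 1.4215e+8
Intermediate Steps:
m(P) = -13 (m(P) = -6 - 7 = -13)
x = -2 (x = -½*4 = -2)
a = 256 (a = (-16)² = 256)
((170 + N(x))*(m(-7) - 56) + a)² = ((170 - 13/(-2))*(-13 - 56) + 256)² = ((170 - 13*(-½))*(-69) + 256)² = ((170 + 13/2)*(-69) + 256)² = ((353/2)*(-69) + 256)² = (-24357/2 + 256)² = (-23845/2)² = 568584025/4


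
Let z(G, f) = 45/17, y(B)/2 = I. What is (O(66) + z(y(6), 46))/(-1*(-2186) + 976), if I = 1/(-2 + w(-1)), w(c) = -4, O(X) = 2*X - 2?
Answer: 2255/53754 ≈ 0.041950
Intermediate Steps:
O(X) = -2 + 2*X
I = -⅙ (I = 1/(-2 - 4) = 1/(-6) = -⅙ ≈ -0.16667)
y(B) = -⅓ (y(B) = 2*(-⅙) = -⅓)
z(G, f) = 45/17 (z(G, f) = 45*(1/17) = 45/17)
(O(66) + z(y(6), 46))/(-1*(-2186) + 976) = ((-2 + 2*66) + 45/17)/(-1*(-2186) + 976) = ((-2 + 132) + 45/17)/(2186 + 976) = (130 + 45/17)/3162 = (2255/17)*(1/3162) = 2255/53754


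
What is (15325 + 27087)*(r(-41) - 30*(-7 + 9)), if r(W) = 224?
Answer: 6955568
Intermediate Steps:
(15325 + 27087)*(r(-41) - 30*(-7 + 9)) = (15325 + 27087)*(224 - 30*(-7 + 9)) = 42412*(224 - 30*2) = 42412*(224 - 60) = 42412*164 = 6955568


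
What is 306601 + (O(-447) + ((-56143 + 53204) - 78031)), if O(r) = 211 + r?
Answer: 225395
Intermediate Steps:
306601 + (O(-447) + ((-56143 + 53204) - 78031)) = 306601 + ((211 - 447) + ((-56143 + 53204) - 78031)) = 306601 + (-236 + (-2939 - 78031)) = 306601 + (-236 - 80970) = 306601 - 81206 = 225395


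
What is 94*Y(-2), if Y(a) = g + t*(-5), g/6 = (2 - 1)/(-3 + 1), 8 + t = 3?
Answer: 2068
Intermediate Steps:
t = -5 (t = -8 + 3 = -5)
g = -3 (g = 6*((2 - 1)/(-3 + 1)) = 6*(1/(-2)) = 6*(1*(-1/2)) = 6*(-1/2) = -3)
Y(a) = 22 (Y(a) = -3 - 5*(-5) = -3 + 25 = 22)
94*Y(-2) = 94*22 = 2068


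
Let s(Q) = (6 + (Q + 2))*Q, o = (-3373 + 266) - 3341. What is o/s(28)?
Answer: -403/63 ≈ -6.3968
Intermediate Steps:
o = -6448 (o = -3107 - 3341 = -6448)
s(Q) = Q*(8 + Q) (s(Q) = (6 + (2 + Q))*Q = (8 + Q)*Q = Q*(8 + Q))
o/s(28) = -6448*1/(28*(8 + 28)) = -6448/(28*36) = -6448/1008 = -6448*1/1008 = -403/63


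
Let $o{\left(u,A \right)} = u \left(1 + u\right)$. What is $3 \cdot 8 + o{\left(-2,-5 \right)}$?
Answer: $26$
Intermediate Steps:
$3 \cdot 8 + o{\left(-2,-5 \right)} = 3 \cdot 8 - 2 \left(1 - 2\right) = 24 - -2 = 24 + 2 = 26$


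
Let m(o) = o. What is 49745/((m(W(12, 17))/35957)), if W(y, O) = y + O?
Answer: 1788680965/29 ≈ 6.1679e+7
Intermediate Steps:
W(y, O) = O + y
49745/((m(W(12, 17))/35957)) = 49745/(((17 + 12)/35957)) = 49745/((29*(1/35957))) = 49745/(29/35957) = 49745*(35957/29) = 1788680965/29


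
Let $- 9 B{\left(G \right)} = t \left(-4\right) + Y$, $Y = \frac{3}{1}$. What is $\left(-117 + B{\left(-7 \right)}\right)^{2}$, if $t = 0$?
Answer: $\frac{123904}{9} \approx 13767.0$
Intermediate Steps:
$Y = 3$ ($Y = 3 \cdot 1 = 3$)
$B{\left(G \right)} = - \frac{1}{3}$ ($B{\left(G \right)} = - \frac{0 \left(-4\right) + 3}{9} = - \frac{0 + 3}{9} = \left(- \frac{1}{9}\right) 3 = - \frac{1}{3}$)
$\left(-117 + B{\left(-7 \right)}\right)^{2} = \left(-117 - \frac{1}{3}\right)^{2} = \left(- \frac{352}{3}\right)^{2} = \frac{123904}{9}$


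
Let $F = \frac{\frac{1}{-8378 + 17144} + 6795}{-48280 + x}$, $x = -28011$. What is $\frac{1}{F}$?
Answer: $- \frac{668766906}{59564971} \approx -11.228$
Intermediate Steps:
$F = - \frac{59564971}{668766906}$ ($F = \frac{\frac{1}{-8378 + 17144} + 6795}{-48280 - 28011} = \frac{\frac{1}{8766} + 6795}{-76291} = \left(\frac{1}{8766} + 6795\right) \left(- \frac{1}{76291}\right) = \frac{59564971}{8766} \left(- \frac{1}{76291}\right) = - \frac{59564971}{668766906} \approx -0.089067$)
$\frac{1}{F} = \frac{1}{- \frac{59564971}{668766906}} = - \frac{668766906}{59564971}$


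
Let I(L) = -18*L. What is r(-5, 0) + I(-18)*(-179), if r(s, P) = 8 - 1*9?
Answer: -57997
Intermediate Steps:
r(s, P) = -1 (r(s, P) = 8 - 9 = -1)
r(-5, 0) + I(-18)*(-179) = -1 - 18*(-18)*(-179) = -1 + 324*(-179) = -1 - 57996 = -57997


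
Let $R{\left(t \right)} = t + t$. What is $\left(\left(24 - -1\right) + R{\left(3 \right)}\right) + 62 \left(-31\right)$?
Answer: $-1891$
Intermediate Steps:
$R{\left(t \right)} = 2 t$
$\left(\left(24 - -1\right) + R{\left(3 \right)}\right) + 62 \left(-31\right) = \left(\left(24 - -1\right) + 2 \cdot 3\right) + 62 \left(-31\right) = \left(\left(24 + 1\right) + 6\right) - 1922 = \left(25 + 6\right) - 1922 = 31 - 1922 = -1891$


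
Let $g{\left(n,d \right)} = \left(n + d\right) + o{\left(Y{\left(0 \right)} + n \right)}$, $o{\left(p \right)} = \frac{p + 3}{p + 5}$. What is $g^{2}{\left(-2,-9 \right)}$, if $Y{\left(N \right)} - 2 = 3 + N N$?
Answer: $\frac{1681}{16} \approx 105.06$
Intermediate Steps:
$Y{\left(N \right)} = 5 + N^{2}$ ($Y{\left(N \right)} = 2 + \left(3 + N N\right) = 2 + \left(3 + N^{2}\right) = 5 + N^{2}$)
$o{\left(p \right)} = \frac{3 + p}{5 + p}$
$g{\left(n,d \right)} = d + n + \frac{8 + n}{10 + n}$ ($g{\left(n,d \right)} = \left(n + d\right) + \frac{3 + \left(\left(5 + 0^{2}\right) + n\right)}{5 + \left(\left(5 + 0^{2}\right) + n\right)} = \left(d + n\right) + \frac{3 + \left(\left(5 + 0\right) + n\right)}{5 + \left(\left(5 + 0\right) + n\right)} = \left(d + n\right) + \frac{3 + \left(5 + n\right)}{5 + \left(5 + n\right)} = \left(d + n\right) + \frac{8 + n}{10 + n} = d + n + \frac{8 + n}{10 + n}$)
$g^{2}{\left(-2,-9 \right)} = \left(\frac{8 - 2 + \left(10 - 2\right) \left(-9 - 2\right)}{10 - 2}\right)^{2} = \left(\frac{8 - 2 + 8 \left(-11\right)}{8}\right)^{2} = \left(\frac{8 - 2 - 88}{8}\right)^{2} = \left(\frac{1}{8} \left(-82\right)\right)^{2} = \left(- \frac{41}{4}\right)^{2} = \frac{1681}{16}$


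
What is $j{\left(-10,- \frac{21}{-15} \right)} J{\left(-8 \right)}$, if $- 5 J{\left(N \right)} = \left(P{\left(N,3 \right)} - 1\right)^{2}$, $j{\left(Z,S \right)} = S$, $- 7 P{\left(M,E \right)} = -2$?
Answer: $- \frac{1}{7} \approx -0.14286$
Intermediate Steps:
$P{\left(M,E \right)} = \frac{2}{7}$ ($P{\left(M,E \right)} = \left(- \frac{1}{7}\right) \left(-2\right) = \frac{2}{7}$)
$J{\left(N \right)} = - \frac{5}{49}$ ($J{\left(N \right)} = - \frac{\left(\frac{2}{7} - 1\right)^{2}}{5} = - \frac{\left(- \frac{5}{7}\right)^{2}}{5} = \left(- \frac{1}{5}\right) \frac{25}{49} = - \frac{5}{49}$)
$j{\left(-10,- \frac{21}{-15} \right)} J{\left(-8 \right)} = - \frac{21}{-15} \left(- \frac{5}{49}\right) = \left(-21\right) \left(- \frac{1}{15}\right) \left(- \frac{5}{49}\right) = \frac{7}{5} \left(- \frac{5}{49}\right) = - \frac{1}{7}$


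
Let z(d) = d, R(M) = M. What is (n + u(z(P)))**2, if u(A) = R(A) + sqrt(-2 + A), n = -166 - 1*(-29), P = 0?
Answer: (137 - I*sqrt(2))**2 ≈ 18767.0 - 387.5*I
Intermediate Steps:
n = -137 (n = -166 + 29 = -137)
u(A) = A + sqrt(-2 + A)
(n + u(z(P)))**2 = (-137 + (0 + sqrt(-2 + 0)))**2 = (-137 + (0 + sqrt(-2)))**2 = (-137 + (0 + I*sqrt(2)))**2 = (-137 + I*sqrt(2))**2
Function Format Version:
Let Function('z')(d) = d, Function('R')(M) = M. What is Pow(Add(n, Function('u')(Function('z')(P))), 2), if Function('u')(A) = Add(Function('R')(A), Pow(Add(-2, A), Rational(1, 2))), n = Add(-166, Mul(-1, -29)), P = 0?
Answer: Pow(Add(137, Mul(-1, I, Pow(2, Rational(1, 2)))), 2) ≈ Add(18767., Mul(-387.5, I))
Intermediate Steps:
n = -137 (n = Add(-166, 29) = -137)
Function('u')(A) = Add(A, Pow(Add(-2, A), Rational(1, 2)))
Pow(Add(n, Function('u')(Function('z')(P))), 2) = Pow(Add(-137, Add(0, Pow(Add(-2, 0), Rational(1, 2)))), 2) = Pow(Add(-137, Add(0, Pow(-2, Rational(1, 2)))), 2) = Pow(Add(-137, Add(0, Mul(I, Pow(2, Rational(1, 2))))), 2) = Pow(Add(-137, Mul(I, Pow(2, Rational(1, 2)))), 2)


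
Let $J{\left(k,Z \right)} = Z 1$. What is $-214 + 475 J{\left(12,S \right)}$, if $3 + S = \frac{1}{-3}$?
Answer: $- \frac{5392}{3} \approx -1797.3$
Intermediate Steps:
$S = - \frac{10}{3}$ ($S = -3 + \frac{1}{-3} = -3 - \frac{1}{3} = - \frac{10}{3} \approx -3.3333$)
$J{\left(k,Z \right)} = Z$
$-214 + 475 J{\left(12,S \right)} = -214 + 475 \left(- \frac{10}{3}\right) = -214 - \frac{4750}{3} = - \frac{5392}{3}$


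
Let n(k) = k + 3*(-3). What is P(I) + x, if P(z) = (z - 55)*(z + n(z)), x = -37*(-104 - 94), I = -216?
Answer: 126837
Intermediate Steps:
n(k) = -9 + k (n(k) = k - 9 = -9 + k)
x = 7326 (x = -37*(-198) = 7326)
P(z) = (-55 + z)*(-9 + 2*z) (P(z) = (z - 55)*(z + (-9 + z)) = (-55 + z)*(-9 + 2*z))
P(I) + x = (495 - 119*(-216) + 2*(-216)²) + 7326 = (495 + 25704 + 2*46656) + 7326 = (495 + 25704 + 93312) + 7326 = 119511 + 7326 = 126837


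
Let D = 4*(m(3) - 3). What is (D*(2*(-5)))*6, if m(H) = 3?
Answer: 0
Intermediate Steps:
D = 0 (D = 4*(3 - 3) = 4*0 = 0)
(D*(2*(-5)))*6 = (0*(2*(-5)))*6 = (0*(-10))*6 = 0*6 = 0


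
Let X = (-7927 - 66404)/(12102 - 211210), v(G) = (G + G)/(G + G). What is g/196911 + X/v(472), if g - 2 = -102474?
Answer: -443569495/3015888876 ≈ -0.14708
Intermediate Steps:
g = -102472 (g = 2 - 102474 = -102472)
v(G) = 1 (v(G) = (2*G)/((2*G)) = (2*G)*(1/(2*G)) = 1)
X = 74331/199108 (X = -74331/(-199108) = -74331*(-1/199108) = 74331/199108 ≈ 0.37332)
g/196911 + X/v(472) = -102472/196911 + (74331/199108)/1 = -102472*1/196911 + (74331/199108)*1 = -102472/196911 + 74331/199108 = -443569495/3015888876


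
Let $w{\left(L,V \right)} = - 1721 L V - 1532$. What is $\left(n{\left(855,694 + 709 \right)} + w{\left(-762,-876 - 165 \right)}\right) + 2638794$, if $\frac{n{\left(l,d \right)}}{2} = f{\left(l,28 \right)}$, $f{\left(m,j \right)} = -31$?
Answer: $-1362532282$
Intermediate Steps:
$n{\left(l,d \right)} = -62$ ($n{\left(l,d \right)} = 2 \left(-31\right) = -62$)
$w{\left(L,V \right)} = -1532 - 1721 L V$ ($w{\left(L,V \right)} = - 1721 L V - 1532 = -1532 - 1721 L V$)
$\left(n{\left(855,694 + 709 \right)} + w{\left(-762,-876 - 165 \right)}\right) + 2638794 = \left(-62 - \left(1532 - 1311402 \left(-876 - 165\right)\right)\right) + 2638794 = \left(-62 - \left(1532 - -1365169482\right)\right) + 2638794 = \left(-62 - 1365171014\right) + 2638794 = -1365171076 + 2638794 = -1362532282$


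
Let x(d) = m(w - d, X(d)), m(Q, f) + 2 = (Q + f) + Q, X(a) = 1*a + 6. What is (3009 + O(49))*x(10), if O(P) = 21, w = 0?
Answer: -18180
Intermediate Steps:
X(a) = 6 + a (X(a) = a + 6 = 6 + a)
m(Q, f) = -2 + f + 2*Q (m(Q, f) = -2 + ((Q + f) + Q) = -2 + (f + 2*Q) = -2 + f + 2*Q)
x(d) = 4 - d (x(d) = -2 + (6 + d) + 2*(0 - d) = -2 + (6 + d) + 2*(-d) = -2 + (6 + d) - 2*d = 4 - d)
(3009 + O(49))*x(10) = (3009 + 21)*(4 - 1*10) = 3030*(4 - 10) = 3030*(-6) = -18180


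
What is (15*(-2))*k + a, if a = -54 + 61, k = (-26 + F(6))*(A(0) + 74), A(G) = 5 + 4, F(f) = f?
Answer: 49807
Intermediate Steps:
A(G) = 9
k = -1660 (k = (-26 + 6)*(9 + 74) = -20*83 = -1660)
a = 7
(15*(-2))*k + a = (15*(-2))*(-1660) + 7 = -30*(-1660) + 7 = 49800 + 7 = 49807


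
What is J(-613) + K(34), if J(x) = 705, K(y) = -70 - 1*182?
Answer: 453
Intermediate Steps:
K(y) = -252 (K(y) = -70 - 182 = -252)
J(-613) + K(34) = 705 - 252 = 453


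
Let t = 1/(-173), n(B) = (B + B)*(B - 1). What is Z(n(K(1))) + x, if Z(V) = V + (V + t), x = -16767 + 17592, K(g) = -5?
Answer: 163484/173 ≈ 944.99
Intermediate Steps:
n(B) = 2*B*(-1 + B) (n(B) = (2*B)*(-1 + B) = 2*B*(-1 + B))
t = -1/173 ≈ -0.0057803
x = 825
Z(V) = -1/173 + 2*V (Z(V) = V + (V - 1/173) = V + (-1/173 + V) = -1/173 + 2*V)
Z(n(K(1))) + x = (-1/173 + 2*(2*(-5)*(-1 - 5))) + 825 = (-1/173 + 2*(2*(-5)*(-6))) + 825 = (-1/173 + 2*60) + 825 = (-1/173 + 120) + 825 = 20759/173 + 825 = 163484/173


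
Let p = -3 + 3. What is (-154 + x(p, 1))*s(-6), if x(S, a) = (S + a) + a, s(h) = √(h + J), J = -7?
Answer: -152*I*√13 ≈ -548.04*I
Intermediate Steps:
p = 0
s(h) = √(-7 + h) (s(h) = √(h - 7) = √(-7 + h))
x(S, a) = S + 2*a
(-154 + x(p, 1))*s(-6) = (-154 + (0 + 2*1))*√(-7 - 6) = (-154 + (0 + 2))*√(-13) = (-154 + 2)*(I*√13) = -152*I*√13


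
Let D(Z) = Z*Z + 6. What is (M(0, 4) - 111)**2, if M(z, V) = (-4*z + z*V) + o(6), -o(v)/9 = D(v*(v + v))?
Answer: 2192206041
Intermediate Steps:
D(Z) = 6 + Z**2 (D(Z) = Z**2 + 6 = 6 + Z**2)
o(v) = -54 - 36*v**4 (o(v) = -9*(6 + (v*(v + v))**2) = -9*(6 + (v*(2*v))**2) = -9*(6 + (2*v**2)**2) = -9*(6 + 4*v**4) = -54 - 36*v**4)
M(z, V) = -46710 - 4*z + V*z (M(z, V) = (-4*z + z*V) + (-54 - 36*6**4) = (-4*z + V*z) + (-54 - 36*1296) = (-4*z + V*z) + (-54 - 46656) = (-4*z + V*z) - 46710 = -46710 - 4*z + V*z)
(M(0, 4) - 111)**2 = ((-46710 - 4*0 + 4*0) - 111)**2 = ((-46710 + 0 + 0) - 111)**2 = (-46710 - 111)**2 = (-46821)**2 = 2192206041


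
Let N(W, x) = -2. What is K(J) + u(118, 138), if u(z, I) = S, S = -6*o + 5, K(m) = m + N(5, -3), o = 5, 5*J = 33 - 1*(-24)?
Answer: -78/5 ≈ -15.600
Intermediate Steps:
J = 57/5 (J = (33 - 1*(-24))/5 = (33 + 24)/5 = (⅕)*57 = 57/5 ≈ 11.400)
K(m) = -2 + m (K(m) = m - 2 = -2 + m)
S = -25 (S = -6*5 + 5 = -30 + 5 = -25)
u(z, I) = -25
K(J) + u(118, 138) = (-2 + 57/5) - 25 = 47/5 - 25 = -78/5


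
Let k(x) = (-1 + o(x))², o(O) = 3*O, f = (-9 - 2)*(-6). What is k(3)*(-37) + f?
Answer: -2302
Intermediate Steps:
f = 66 (f = -11*(-6) = 66)
k(x) = (-1 + 3*x)²
k(3)*(-37) + f = (-1 + 3*3)²*(-37) + 66 = (-1 + 9)²*(-37) + 66 = 8²*(-37) + 66 = 64*(-37) + 66 = -2368 + 66 = -2302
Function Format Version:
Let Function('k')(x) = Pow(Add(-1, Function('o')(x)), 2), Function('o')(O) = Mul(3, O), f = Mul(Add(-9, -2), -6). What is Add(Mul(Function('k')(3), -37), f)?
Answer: -2302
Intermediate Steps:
f = 66 (f = Mul(-11, -6) = 66)
Function('k')(x) = Pow(Add(-1, Mul(3, x)), 2)
Add(Mul(Function('k')(3), -37), f) = Add(Mul(Pow(Add(-1, Mul(3, 3)), 2), -37), 66) = Add(Mul(Pow(Add(-1, 9), 2), -37), 66) = Add(Mul(Pow(8, 2), -37), 66) = Add(Mul(64, -37), 66) = Add(-2368, 66) = -2302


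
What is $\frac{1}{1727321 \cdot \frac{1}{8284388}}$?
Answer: $\frac{8284388}{1727321} \approx 4.7961$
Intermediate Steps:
$\frac{1}{1727321 \cdot \frac{1}{8284388}} = \frac{1}{\frac{1727321}{8284388}} = \frac{8284388}{1727321}$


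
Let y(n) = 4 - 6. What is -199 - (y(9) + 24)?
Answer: -221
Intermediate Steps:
y(n) = -2
-199 - (y(9) + 24) = -199 - (-2 + 24) = -199 - 1*22 = -199 - 22 = -221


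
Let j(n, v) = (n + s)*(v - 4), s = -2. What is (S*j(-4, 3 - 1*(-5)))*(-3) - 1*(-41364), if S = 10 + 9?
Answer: 42732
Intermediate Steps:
S = 19
j(n, v) = (-4 + v)*(-2 + n) (j(n, v) = (n - 2)*(v - 4) = (-2 + n)*(-4 + v) = (-4 + v)*(-2 + n))
(S*j(-4, 3 - 1*(-5)))*(-3) - 1*(-41364) = (19*(8 - 4*(-4) - 2*(3 - 1*(-5)) - 4*(3 - 1*(-5))))*(-3) - 1*(-41364) = (19*(8 + 16 - 2*(3 + 5) - 4*(3 + 5)))*(-3) + 41364 = (19*(8 + 16 - 2*8 - 4*8))*(-3) + 41364 = (19*(8 + 16 - 16 - 32))*(-3) + 41364 = (19*(-24))*(-3) + 41364 = -456*(-3) + 41364 = 1368 + 41364 = 42732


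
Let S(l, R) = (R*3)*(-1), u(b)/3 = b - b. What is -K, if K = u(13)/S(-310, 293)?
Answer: 0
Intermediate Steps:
u(b) = 0 (u(b) = 3*(b - b) = 3*0 = 0)
S(l, R) = -3*R (S(l, R) = (3*R)*(-1) = -3*R)
K = 0 (K = 0/((-3*293)) = 0/(-879) = 0*(-1/879) = 0)
-K = -1*0 = 0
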